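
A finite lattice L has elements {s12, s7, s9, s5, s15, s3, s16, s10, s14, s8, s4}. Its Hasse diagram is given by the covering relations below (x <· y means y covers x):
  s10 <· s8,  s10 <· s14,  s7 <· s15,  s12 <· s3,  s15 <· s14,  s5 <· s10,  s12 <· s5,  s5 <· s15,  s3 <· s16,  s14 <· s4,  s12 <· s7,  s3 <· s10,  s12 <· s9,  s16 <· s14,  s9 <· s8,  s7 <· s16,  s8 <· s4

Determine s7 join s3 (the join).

Common upper bounds of {s7, s3}: s14, s16, s4.
The least among these is s16.

s16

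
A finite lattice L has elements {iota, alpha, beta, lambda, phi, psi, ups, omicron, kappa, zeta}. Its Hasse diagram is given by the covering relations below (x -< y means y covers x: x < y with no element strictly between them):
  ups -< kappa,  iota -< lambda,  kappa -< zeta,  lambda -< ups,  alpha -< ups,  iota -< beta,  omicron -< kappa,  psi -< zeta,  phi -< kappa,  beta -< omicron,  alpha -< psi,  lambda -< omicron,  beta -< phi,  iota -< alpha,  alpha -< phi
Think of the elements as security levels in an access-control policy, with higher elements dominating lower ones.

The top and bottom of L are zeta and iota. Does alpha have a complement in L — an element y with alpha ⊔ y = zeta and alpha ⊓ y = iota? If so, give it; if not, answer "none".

none

For every candidate y, either alpha ∨ y ≠ zeta or alpha ∧ y ≠ iota; no complement exists.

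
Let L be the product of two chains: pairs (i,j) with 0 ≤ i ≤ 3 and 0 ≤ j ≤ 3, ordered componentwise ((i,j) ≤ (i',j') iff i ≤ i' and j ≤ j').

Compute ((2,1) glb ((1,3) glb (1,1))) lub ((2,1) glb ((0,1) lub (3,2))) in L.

(1,3) ∧ (1,1) = (1,1)
(2,1) ∧ (1,1) = (1,1)
(0,1) ∨ (3,2) = (3,2)
(2,1) ∧ (3,2) = (2,1)
(1,1) ∨ (2,1) = (2,1)

(2,1)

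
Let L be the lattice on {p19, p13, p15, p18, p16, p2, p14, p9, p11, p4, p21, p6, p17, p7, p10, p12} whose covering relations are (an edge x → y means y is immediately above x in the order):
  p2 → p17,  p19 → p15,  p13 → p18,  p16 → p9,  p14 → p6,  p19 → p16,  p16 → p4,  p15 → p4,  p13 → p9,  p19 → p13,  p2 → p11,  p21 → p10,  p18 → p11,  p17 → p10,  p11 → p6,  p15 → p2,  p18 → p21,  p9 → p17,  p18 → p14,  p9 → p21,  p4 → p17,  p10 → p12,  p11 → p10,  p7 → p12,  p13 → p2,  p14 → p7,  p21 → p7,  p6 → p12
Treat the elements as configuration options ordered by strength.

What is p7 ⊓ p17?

p9

Common lower bounds of {p7, p17}: p13, p16, p19, p9.
The greatest among these is p9.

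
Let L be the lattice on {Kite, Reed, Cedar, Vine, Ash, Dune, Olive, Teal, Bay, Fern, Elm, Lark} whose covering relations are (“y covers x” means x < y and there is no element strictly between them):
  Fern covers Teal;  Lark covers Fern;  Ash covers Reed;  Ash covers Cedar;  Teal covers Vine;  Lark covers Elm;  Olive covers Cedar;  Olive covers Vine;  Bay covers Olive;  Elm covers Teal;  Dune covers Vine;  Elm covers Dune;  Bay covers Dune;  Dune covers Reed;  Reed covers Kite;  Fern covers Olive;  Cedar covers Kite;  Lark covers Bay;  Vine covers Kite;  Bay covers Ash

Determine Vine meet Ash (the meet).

Common lower bounds of {Vine, Ash}: Kite.
The greatest among these is Kite.

Kite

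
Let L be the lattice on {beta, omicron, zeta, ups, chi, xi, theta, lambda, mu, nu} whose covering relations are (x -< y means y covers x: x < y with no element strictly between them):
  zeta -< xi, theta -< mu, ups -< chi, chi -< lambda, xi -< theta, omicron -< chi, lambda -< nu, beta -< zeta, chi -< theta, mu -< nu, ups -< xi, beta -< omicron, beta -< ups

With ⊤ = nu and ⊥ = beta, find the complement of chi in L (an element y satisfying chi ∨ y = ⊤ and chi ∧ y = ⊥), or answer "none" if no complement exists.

For every candidate y, either chi ∨ y ≠ nu or chi ∧ y ≠ beta; no complement exists.

none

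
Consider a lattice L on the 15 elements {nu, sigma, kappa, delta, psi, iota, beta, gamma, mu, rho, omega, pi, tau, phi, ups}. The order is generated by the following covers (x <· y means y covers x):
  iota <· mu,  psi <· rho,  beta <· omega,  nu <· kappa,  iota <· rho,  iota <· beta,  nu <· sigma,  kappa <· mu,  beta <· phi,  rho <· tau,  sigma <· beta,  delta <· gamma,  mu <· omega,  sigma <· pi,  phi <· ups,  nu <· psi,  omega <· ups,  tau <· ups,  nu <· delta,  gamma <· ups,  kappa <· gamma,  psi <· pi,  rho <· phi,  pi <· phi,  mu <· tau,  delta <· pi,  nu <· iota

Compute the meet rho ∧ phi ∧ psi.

psi

Common lower bounds of {rho, phi, psi}: nu, psi.
The greatest among these is psi.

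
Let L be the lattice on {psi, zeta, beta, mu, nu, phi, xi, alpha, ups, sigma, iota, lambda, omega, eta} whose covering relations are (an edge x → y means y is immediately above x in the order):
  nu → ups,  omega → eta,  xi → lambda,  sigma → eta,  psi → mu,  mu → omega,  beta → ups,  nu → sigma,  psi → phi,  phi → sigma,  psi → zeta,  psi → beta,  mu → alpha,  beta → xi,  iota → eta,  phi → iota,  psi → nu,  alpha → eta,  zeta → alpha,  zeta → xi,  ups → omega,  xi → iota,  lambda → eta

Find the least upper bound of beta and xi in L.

Common upper bounds of {beta, xi}: eta, iota, lambda, xi.
The least among these is xi.

xi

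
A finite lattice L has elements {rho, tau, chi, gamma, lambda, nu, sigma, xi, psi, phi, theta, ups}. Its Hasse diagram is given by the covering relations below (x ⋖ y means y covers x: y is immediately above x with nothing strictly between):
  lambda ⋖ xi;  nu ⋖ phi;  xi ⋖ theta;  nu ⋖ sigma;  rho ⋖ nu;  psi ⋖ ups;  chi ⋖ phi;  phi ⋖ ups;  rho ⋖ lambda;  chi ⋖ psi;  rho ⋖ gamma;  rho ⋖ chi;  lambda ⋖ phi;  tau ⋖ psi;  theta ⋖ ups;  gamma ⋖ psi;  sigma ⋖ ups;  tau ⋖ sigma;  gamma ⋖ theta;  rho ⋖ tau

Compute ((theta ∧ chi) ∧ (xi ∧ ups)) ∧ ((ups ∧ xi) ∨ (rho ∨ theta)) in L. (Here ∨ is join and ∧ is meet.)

theta ∧ chi = rho
xi ∧ ups = xi
rho ∧ xi = rho
ups ∧ xi = xi
rho ∨ theta = theta
xi ∨ theta = theta
rho ∧ theta = rho

rho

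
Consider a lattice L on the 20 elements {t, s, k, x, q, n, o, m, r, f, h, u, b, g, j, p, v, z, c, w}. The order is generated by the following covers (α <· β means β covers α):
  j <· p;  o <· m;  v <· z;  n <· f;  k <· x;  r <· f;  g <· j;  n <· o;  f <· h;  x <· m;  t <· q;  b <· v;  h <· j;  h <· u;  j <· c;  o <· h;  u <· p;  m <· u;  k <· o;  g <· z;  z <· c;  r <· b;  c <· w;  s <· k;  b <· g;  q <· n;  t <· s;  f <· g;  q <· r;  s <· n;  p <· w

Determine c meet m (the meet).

Common lower bounds of {c, m}: k, n, o, q, s, t.
The greatest among these is o.

o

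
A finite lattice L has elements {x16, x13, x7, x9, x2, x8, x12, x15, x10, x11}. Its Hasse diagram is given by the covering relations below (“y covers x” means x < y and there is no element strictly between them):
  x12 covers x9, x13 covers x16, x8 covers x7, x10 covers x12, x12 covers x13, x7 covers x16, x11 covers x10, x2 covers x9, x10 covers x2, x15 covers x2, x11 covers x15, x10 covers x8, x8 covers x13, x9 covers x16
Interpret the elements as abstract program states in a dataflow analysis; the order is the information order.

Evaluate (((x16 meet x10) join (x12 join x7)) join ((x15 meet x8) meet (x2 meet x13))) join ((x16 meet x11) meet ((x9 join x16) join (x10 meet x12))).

x10

x16 ∧ x10 = x16
x12 ∨ x7 = x10
x16 ∨ x10 = x10
x15 ∧ x8 = x16
x2 ∧ x13 = x16
x16 ∧ x16 = x16
x10 ∨ x16 = x10
x16 ∧ x11 = x16
x9 ∨ x16 = x9
x10 ∧ x12 = x12
x9 ∨ x12 = x12
x16 ∧ x12 = x16
x10 ∨ x16 = x10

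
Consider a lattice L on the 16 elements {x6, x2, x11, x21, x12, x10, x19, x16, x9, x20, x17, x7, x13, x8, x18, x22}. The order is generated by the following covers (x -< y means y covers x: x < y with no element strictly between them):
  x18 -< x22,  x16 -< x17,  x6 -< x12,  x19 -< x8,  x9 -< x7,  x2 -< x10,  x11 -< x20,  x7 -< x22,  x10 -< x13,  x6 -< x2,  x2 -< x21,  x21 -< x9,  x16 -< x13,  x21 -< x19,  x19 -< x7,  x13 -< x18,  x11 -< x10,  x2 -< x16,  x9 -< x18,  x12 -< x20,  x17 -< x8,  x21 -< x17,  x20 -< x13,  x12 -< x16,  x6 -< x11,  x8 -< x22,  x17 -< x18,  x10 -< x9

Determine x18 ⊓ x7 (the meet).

x9

Common lower bounds of {x18, x7}: x10, x11, x2, x21, x6, x9.
The greatest among these is x9.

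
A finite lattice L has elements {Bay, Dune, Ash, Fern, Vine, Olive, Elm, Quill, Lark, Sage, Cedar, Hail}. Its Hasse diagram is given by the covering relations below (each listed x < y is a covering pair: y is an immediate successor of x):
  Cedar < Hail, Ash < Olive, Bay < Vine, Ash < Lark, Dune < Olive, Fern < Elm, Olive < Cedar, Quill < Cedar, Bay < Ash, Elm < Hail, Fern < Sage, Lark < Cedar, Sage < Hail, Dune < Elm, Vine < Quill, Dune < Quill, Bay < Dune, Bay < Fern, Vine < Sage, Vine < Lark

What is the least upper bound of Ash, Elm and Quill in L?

Hail

Common upper bounds of {Ash, Elm, Quill}: Hail.
The least among these is Hail.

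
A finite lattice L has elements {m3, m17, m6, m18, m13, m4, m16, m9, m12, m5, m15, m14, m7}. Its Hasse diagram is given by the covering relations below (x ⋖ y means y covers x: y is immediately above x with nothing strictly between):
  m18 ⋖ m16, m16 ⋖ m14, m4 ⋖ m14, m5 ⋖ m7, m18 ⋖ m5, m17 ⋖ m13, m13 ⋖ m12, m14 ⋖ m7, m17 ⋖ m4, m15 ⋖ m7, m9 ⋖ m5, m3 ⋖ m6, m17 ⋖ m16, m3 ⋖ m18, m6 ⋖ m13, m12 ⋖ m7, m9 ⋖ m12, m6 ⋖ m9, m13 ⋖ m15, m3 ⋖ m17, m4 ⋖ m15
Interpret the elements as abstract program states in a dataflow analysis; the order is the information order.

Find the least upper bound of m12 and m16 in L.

Common upper bounds of {m12, m16}: m7.
The least among these is m7.

m7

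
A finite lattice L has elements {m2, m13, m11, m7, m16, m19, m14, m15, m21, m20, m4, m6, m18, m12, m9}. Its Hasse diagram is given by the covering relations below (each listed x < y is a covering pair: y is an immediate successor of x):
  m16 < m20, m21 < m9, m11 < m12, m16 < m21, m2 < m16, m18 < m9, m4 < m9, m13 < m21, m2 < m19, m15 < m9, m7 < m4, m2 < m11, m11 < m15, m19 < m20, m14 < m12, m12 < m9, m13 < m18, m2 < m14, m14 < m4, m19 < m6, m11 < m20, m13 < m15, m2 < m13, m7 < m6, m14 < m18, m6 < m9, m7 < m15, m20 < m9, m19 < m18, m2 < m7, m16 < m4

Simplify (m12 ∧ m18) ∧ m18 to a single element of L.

m12 ∧ m18 = m14
m14 ∧ m18 = m14

m14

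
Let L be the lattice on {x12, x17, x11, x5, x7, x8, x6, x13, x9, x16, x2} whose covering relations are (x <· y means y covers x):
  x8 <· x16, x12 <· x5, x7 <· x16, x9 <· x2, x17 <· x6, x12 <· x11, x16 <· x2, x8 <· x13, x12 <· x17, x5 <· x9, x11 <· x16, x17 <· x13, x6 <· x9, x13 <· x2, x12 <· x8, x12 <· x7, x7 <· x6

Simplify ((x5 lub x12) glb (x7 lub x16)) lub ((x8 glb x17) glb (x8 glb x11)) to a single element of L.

x12

x5 ∨ x12 = x5
x7 ∨ x16 = x16
x5 ∧ x16 = x12
x8 ∧ x17 = x12
x8 ∧ x11 = x12
x12 ∧ x12 = x12
x12 ∨ x12 = x12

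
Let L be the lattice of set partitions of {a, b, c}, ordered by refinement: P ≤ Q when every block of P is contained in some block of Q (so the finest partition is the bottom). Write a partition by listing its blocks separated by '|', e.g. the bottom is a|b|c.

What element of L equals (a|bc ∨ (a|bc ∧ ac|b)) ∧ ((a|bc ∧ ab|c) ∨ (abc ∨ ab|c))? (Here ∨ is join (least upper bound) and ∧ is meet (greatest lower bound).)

a|bc

a|bc ∧ ac|b = a|b|c
a|bc ∨ a|b|c = a|bc
a|bc ∧ ab|c = a|b|c
abc ∨ ab|c = abc
a|b|c ∨ abc = abc
a|bc ∧ abc = a|bc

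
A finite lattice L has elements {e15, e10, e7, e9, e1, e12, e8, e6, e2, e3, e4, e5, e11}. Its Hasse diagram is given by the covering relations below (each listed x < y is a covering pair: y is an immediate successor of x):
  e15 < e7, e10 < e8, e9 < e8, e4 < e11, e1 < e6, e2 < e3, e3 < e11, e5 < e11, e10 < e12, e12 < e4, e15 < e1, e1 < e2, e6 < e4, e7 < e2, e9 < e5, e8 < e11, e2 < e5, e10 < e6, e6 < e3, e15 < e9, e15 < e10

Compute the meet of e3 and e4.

e6

Common lower bounds of {e3, e4}: e1, e10, e15, e6.
The greatest among these is e6.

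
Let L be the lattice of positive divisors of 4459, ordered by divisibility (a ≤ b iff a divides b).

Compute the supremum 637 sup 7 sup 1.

637

In the divisibility order, the join is the least common multiple: lcm(637, 7, 1) = 637.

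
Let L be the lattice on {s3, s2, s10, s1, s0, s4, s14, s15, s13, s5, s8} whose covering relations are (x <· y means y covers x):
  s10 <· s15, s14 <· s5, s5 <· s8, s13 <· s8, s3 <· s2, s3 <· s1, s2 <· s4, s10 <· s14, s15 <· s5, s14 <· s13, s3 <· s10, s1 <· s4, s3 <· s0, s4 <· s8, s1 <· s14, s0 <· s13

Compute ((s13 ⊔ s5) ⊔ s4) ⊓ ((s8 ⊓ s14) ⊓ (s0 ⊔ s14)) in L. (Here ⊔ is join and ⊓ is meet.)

s14

s13 ∨ s5 = s8
s8 ∨ s4 = s8
s8 ∧ s14 = s14
s0 ∨ s14 = s13
s14 ∧ s13 = s14
s8 ∧ s14 = s14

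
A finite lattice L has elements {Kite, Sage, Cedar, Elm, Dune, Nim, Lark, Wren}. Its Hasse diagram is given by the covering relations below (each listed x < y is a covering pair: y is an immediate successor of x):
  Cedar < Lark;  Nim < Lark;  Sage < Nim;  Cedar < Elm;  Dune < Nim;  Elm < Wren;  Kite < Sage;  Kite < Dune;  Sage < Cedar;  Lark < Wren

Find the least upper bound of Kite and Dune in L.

Dune

Common upper bounds of {Kite, Dune}: Dune, Lark, Nim, Wren.
The least among these is Dune.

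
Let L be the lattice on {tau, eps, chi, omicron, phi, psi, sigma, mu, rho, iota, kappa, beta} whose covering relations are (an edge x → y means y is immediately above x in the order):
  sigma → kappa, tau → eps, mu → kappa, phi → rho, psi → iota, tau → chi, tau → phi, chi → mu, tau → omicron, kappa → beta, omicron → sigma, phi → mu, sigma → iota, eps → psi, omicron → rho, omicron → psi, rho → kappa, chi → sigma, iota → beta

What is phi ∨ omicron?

rho

Common upper bounds of {phi, omicron}: beta, kappa, rho.
The least among these is rho.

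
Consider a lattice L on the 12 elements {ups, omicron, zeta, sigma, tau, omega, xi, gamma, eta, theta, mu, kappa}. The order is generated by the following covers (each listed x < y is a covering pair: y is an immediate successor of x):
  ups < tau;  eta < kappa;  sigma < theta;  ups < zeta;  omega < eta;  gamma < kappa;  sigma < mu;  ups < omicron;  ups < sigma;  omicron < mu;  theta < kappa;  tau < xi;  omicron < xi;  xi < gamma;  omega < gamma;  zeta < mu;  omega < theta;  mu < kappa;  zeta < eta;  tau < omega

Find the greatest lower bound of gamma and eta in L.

Common lower bounds of {gamma, eta}: omega, tau, ups.
The greatest among these is omega.

omega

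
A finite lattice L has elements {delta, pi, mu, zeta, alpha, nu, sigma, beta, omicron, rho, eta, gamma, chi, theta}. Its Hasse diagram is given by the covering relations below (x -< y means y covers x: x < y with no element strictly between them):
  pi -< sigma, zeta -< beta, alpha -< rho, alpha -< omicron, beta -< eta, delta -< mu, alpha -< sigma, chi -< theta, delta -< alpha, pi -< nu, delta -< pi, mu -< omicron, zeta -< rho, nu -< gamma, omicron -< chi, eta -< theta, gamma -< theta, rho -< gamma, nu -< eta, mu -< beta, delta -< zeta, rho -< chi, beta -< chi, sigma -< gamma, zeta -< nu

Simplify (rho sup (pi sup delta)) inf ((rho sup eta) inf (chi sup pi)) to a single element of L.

pi ∨ delta = pi
rho ∨ pi = gamma
rho ∨ eta = theta
chi ∨ pi = theta
theta ∧ theta = theta
gamma ∧ theta = gamma

gamma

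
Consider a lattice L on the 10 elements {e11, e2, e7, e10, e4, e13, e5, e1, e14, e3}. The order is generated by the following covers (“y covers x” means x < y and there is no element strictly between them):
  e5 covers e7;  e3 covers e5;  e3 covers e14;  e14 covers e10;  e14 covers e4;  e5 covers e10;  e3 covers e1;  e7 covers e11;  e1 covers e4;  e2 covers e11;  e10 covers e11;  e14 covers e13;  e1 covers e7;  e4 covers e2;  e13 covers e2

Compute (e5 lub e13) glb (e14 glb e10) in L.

e10

e5 ∨ e13 = e3
e14 ∧ e10 = e10
e3 ∧ e10 = e10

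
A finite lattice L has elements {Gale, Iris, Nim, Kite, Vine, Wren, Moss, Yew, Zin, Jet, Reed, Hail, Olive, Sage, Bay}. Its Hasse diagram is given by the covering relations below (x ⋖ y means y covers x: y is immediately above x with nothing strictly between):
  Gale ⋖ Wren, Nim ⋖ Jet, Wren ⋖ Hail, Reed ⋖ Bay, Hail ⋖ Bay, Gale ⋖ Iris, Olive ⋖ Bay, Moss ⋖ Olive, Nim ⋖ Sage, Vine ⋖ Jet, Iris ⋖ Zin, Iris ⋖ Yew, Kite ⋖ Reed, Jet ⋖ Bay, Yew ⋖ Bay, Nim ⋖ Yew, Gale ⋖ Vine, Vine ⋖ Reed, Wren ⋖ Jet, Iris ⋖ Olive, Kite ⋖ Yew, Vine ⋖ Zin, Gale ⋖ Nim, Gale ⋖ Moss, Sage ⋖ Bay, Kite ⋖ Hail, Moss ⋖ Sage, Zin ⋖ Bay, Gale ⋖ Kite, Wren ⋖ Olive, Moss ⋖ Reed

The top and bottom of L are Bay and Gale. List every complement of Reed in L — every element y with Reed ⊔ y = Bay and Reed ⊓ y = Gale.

Need y with Reed ∨ y = Bay and Reed ∧ y = Gale.
Checking each element gives: Iris, Nim, Wren.

Iris, Nim, Wren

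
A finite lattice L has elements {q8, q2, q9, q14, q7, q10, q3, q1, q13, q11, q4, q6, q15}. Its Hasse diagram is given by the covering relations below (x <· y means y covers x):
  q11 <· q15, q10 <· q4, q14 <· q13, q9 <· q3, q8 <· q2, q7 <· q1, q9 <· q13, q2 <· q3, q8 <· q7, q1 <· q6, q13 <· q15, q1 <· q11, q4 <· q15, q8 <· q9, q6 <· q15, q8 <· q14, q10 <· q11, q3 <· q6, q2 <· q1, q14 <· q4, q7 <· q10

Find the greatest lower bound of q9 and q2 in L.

Common lower bounds of {q9, q2}: q8.
The greatest among these is q8.

q8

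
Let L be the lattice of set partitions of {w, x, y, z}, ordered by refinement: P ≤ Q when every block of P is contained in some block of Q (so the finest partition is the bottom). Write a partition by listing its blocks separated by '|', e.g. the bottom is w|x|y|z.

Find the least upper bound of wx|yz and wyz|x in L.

The join of wx|yz and wyz|x merges any blocks that overlap across the partitions, giving wxyz.

wxyz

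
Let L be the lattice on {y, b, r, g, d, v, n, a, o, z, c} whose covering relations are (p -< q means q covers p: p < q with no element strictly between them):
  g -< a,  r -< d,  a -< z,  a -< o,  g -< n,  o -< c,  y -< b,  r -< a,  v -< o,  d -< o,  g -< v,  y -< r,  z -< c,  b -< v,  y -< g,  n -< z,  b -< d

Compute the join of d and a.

Common upper bounds of {d, a}: c, o.
The least among these is o.

o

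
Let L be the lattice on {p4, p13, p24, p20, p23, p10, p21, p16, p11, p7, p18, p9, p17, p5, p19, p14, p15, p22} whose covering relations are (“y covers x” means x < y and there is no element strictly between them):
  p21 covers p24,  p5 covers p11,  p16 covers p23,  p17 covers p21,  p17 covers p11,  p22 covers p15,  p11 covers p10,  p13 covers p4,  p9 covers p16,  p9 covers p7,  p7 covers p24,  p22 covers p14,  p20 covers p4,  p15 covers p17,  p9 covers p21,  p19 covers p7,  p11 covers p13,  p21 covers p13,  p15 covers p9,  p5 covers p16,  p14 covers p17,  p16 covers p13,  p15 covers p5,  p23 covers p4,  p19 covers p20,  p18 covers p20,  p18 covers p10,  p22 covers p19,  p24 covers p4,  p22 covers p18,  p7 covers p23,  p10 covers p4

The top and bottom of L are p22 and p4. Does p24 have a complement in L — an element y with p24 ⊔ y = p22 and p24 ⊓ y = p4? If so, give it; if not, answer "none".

Need y with p24 ∨ y = p22 and p24 ∧ y = p4.
Checking each element gives: p18.

p18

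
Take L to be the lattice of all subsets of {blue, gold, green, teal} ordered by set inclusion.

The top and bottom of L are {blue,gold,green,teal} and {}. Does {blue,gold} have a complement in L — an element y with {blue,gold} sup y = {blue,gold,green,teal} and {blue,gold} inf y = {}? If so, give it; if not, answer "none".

{green,teal}

Need y with {blue,gold} ∨ y = {blue,gold,green,teal} and {blue,gold} ∧ y = {}.
Checking each element gives: {green,teal}.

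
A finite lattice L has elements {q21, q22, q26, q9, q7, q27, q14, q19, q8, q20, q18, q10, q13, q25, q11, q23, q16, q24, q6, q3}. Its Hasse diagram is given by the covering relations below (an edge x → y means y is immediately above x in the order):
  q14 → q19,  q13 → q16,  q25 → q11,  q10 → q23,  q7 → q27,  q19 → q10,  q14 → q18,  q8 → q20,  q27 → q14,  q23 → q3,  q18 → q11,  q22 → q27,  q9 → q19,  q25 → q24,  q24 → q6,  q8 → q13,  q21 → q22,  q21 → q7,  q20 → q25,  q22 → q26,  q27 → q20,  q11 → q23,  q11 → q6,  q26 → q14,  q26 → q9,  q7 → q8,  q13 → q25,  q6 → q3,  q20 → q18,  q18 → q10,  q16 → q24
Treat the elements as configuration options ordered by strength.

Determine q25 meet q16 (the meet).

Common lower bounds of {q25, q16}: q13, q21, q7, q8.
The greatest among these is q13.

q13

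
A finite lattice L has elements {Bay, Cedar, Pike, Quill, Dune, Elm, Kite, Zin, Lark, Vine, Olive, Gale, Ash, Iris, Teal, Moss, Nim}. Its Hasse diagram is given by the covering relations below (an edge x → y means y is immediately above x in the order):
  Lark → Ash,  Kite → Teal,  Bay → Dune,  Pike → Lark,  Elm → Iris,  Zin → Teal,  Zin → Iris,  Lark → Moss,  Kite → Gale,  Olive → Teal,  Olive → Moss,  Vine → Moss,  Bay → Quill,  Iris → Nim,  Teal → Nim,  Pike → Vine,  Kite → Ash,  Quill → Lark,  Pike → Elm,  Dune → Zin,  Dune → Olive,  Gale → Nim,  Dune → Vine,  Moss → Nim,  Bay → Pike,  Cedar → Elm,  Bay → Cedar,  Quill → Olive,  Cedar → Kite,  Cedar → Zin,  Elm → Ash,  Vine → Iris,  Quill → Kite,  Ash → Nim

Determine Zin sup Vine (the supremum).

Iris

Common upper bounds of {Zin, Vine}: Iris, Nim.
The least among these is Iris.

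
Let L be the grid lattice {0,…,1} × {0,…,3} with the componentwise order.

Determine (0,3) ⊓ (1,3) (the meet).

(0,3)

In a product of chains, the meet is componentwise min, giving (0,3).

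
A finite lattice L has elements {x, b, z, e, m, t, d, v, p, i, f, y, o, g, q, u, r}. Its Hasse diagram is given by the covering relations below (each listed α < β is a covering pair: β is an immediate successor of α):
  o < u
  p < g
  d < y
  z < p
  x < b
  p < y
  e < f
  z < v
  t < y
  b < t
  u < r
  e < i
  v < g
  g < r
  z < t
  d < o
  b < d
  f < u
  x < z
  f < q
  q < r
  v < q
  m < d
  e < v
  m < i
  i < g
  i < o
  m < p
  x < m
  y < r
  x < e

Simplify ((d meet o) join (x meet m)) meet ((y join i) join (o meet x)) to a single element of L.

d ∧ o = d
x ∧ m = x
d ∨ x = d
y ∨ i = r
o ∧ x = x
r ∨ x = r
d ∧ r = d

d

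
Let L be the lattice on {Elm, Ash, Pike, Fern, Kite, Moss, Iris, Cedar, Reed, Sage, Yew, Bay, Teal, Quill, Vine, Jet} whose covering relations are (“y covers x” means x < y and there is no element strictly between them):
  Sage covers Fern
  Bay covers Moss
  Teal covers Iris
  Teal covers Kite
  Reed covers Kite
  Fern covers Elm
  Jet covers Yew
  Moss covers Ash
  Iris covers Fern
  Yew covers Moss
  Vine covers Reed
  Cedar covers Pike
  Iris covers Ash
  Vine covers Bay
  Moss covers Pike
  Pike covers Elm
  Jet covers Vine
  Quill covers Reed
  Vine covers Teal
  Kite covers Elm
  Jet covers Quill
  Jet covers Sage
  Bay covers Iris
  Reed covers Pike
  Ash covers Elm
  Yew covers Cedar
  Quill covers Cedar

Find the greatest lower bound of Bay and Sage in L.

Fern

Common lower bounds of {Bay, Sage}: Elm, Fern.
The greatest among these is Fern.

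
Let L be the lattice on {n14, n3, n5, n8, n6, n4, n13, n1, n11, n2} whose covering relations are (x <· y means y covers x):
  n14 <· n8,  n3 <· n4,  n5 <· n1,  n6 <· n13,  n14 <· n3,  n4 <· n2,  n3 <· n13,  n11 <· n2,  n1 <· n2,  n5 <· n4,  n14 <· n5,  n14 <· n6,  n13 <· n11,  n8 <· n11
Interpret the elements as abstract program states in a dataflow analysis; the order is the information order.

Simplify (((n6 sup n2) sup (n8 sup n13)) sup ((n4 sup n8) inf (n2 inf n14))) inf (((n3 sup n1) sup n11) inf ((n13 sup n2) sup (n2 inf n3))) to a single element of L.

n6 ∨ n2 = n2
n8 ∨ n13 = n11
n2 ∨ n11 = n2
n4 ∨ n8 = n2
n2 ∧ n14 = n14
n2 ∧ n14 = n14
n2 ∨ n14 = n2
n3 ∨ n1 = n2
n2 ∨ n11 = n2
n13 ∨ n2 = n2
n2 ∧ n3 = n3
n2 ∨ n3 = n2
n2 ∧ n2 = n2
n2 ∧ n2 = n2

n2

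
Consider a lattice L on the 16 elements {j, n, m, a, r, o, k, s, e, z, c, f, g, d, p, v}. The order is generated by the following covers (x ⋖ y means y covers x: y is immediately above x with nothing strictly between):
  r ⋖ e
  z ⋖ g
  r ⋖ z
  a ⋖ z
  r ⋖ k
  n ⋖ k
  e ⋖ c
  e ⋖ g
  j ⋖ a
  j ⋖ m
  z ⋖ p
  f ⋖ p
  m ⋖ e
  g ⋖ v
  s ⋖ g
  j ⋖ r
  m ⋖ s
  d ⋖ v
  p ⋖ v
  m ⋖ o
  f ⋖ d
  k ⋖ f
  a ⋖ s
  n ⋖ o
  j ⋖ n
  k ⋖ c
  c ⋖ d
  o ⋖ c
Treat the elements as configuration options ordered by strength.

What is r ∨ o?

c

Common upper bounds of {r, o}: c, d, v.
The least among these is c.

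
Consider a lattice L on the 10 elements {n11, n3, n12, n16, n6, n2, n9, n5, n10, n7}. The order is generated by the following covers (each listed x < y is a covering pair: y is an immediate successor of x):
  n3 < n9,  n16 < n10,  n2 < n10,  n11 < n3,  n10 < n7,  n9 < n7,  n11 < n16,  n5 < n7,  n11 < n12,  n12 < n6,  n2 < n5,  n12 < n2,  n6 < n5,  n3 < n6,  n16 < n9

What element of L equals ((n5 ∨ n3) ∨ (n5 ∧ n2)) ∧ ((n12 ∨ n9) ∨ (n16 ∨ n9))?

n5

n5 ∨ n3 = n5
n5 ∧ n2 = n2
n5 ∨ n2 = n5
n12 ∨ n9 = n7
n16 ∨ n9 = n9
n7 ∨ n9 = n7
n5 ∧ n7 = n5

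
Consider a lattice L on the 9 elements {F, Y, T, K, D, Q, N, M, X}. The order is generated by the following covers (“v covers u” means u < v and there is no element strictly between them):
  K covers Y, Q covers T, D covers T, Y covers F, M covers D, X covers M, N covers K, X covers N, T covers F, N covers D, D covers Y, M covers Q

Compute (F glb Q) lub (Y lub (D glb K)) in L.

Y

F ∧ Q = F
D ∧ K = Y
Y ∨ Y = Y
F ∨ Y = Y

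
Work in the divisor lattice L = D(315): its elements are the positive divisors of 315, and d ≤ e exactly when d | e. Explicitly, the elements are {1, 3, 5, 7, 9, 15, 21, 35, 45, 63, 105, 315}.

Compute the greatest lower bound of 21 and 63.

In the divisibility order, the meet is the greatest common divisor: gcd(21, 63) = 21.

21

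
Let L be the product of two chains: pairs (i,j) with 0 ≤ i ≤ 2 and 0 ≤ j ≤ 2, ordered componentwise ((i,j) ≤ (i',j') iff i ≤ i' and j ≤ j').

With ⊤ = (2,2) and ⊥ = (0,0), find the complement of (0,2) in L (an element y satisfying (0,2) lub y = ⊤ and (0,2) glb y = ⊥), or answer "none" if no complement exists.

(2,0)

Need y with (0,2) ∨ y = (2,2) and (0,2) ∧ y = (0,0).
Checking each element gives: (2,0).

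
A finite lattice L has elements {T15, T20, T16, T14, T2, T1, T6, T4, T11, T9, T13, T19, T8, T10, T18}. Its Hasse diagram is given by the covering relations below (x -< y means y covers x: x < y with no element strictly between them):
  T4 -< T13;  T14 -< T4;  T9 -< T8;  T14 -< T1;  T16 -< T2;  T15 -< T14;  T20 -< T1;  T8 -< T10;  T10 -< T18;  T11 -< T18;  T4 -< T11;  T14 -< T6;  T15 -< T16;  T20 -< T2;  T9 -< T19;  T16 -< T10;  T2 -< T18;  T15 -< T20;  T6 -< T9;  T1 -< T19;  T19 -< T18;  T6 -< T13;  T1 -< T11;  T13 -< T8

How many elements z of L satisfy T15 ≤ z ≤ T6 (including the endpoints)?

The interval [T15, T6] = {T14, T15, T6}, which has 3 elements.

3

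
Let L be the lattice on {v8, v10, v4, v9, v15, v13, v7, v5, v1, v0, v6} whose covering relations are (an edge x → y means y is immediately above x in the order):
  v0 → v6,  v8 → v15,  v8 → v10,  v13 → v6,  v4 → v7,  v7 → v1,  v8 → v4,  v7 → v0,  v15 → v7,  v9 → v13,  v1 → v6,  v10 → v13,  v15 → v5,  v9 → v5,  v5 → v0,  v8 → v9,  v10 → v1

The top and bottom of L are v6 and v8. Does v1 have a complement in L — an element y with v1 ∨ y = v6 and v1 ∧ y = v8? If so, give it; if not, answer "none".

Need y with v1 ∨ y = v6 and v1 ∧ y = v8.
Checking each element gives: v9.

v9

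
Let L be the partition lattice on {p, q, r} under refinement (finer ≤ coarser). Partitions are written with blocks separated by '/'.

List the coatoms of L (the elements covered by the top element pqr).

The coatoms are exactly the elements covered by pqr: p/qr, pq/r, pr/q.

p/qr, pq/r, pr/q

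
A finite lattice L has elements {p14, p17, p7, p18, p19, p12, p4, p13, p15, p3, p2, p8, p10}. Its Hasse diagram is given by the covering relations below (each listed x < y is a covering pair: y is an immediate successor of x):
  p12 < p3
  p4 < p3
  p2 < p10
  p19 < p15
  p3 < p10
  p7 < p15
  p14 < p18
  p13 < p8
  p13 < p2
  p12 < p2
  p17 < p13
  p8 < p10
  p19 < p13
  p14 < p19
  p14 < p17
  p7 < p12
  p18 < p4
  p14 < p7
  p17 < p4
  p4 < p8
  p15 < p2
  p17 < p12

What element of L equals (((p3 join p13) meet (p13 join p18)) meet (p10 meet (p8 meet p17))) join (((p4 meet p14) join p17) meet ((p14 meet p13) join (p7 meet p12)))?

p17

p3 ∨ p13 = p10
p13 ∨ p18 = p8
p10 ∧ p8 = p8
p8 ∧ p17 = p17
p10 ∧ p17 = p17
p8 ∧ p17 = p17
p4 ∧ p14 = p14
p14 ∨ p17 = p17
p14 ∧ p13 = p14
p7 ∧ p12 = p7
p14 ∨ p7 = p7
p17 ∧ p7 = p14
p17 ∨ p14 = p17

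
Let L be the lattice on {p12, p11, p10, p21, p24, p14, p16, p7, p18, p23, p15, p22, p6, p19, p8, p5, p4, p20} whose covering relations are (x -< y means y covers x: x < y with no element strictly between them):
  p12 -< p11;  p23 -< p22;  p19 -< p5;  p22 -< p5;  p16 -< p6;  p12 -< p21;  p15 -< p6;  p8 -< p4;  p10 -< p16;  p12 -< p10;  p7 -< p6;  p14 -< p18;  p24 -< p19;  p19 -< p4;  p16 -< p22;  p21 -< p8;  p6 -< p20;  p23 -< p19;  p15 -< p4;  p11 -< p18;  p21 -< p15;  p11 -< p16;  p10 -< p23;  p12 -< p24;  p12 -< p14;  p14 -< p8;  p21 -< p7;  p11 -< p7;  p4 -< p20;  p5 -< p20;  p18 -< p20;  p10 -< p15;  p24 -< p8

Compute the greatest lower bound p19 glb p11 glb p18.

p12

Common lower bounds of {p19, p11, p18}: p12.
The greatest among these is p12.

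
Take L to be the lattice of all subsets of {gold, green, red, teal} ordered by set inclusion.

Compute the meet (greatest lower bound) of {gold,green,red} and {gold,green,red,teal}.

Common lower bounds of {{gold,green,red}, {gold,green,red,teal}}: {gold,green,red}, {gold,green}, {gold,red}, {gold}, {green,red}, {green}, {red}, {}.
The greatest among these is {gold,green,red}.

{gold,green,red}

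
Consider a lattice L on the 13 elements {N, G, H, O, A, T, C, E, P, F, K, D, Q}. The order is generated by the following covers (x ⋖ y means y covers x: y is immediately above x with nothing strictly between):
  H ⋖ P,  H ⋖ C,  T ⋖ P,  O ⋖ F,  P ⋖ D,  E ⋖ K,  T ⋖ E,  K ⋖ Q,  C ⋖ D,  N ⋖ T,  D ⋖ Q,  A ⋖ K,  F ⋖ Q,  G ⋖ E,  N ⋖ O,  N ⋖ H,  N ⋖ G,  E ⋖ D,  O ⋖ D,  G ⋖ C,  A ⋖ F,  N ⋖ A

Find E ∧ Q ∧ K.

Common lower bounds of {E, Q, K}: E, G, N, T.
The greatest among these is E.

E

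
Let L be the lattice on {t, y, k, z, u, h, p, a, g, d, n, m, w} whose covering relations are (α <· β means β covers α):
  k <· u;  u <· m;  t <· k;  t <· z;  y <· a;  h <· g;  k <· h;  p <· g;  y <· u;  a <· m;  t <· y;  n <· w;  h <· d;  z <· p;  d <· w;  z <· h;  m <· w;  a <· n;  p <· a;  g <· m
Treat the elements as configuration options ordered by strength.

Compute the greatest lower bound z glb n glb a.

z

Common lower bounds of {z, n, a}: t, z.
The greatest among these is z.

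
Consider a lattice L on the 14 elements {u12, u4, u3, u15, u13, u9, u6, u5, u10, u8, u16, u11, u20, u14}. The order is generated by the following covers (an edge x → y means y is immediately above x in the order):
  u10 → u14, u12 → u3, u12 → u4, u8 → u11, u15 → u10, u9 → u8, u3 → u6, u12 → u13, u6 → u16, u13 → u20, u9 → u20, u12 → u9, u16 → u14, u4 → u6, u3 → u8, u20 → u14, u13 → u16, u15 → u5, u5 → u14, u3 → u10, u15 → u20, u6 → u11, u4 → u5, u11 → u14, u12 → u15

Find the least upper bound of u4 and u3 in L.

Common upper bounds of {u4, u3}: u11, u14, u16, u6.
The least among these is u6.

u6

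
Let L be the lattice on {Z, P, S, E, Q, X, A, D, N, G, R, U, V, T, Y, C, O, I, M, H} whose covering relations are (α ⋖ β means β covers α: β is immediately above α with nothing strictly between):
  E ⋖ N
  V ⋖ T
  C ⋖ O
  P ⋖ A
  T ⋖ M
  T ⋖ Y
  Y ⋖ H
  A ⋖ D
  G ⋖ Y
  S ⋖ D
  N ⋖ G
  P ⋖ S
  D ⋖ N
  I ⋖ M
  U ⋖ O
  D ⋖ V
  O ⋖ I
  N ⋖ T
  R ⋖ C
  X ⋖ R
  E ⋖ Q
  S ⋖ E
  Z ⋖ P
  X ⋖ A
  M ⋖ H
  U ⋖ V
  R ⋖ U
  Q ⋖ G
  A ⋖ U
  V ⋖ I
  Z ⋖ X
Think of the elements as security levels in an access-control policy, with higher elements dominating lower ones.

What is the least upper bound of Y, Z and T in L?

Common upper bounds of {Y, Z, T}: H, Y.
The least among these is Y.

Y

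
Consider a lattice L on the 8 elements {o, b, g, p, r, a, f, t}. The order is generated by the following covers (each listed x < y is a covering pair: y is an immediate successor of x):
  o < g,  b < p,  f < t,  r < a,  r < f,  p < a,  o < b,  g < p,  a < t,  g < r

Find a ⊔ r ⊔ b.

a

Common upper bounds of {a, r, b}: a, t.
The least among these is a.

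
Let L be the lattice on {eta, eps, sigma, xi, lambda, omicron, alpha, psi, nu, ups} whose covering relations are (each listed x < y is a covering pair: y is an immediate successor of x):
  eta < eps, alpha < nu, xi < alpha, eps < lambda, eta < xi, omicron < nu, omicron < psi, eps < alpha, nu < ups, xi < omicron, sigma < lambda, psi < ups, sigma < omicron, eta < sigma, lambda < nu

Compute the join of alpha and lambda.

Common upper bounds of {alpha, lambda}: nu, ups.
The least among these is nu.

nu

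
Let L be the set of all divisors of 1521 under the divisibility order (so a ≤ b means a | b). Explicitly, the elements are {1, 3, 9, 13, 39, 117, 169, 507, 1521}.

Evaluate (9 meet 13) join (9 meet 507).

3

9 ∧ 13 = 1
9 ∧ 507 = 3
1 ∨ 3 = 3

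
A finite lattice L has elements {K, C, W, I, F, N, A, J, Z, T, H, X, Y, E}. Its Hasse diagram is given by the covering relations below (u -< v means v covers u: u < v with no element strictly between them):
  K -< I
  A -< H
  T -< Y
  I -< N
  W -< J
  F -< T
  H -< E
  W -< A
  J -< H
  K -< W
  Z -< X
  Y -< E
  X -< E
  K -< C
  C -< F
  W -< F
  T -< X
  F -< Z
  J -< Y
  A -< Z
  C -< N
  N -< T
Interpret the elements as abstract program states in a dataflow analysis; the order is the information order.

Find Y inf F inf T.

Common lower bounds of {Y, F, T}: C, F, K, W.
The greatest among these is F.

F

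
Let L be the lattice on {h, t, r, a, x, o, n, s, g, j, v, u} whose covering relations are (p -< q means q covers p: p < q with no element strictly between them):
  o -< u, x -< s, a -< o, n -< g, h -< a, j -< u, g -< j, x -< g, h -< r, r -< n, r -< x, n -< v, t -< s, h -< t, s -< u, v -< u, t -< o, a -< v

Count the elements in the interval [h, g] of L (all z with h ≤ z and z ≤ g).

5

The interval [h, g] = {g, h, n, r, x}, which has 5 elements.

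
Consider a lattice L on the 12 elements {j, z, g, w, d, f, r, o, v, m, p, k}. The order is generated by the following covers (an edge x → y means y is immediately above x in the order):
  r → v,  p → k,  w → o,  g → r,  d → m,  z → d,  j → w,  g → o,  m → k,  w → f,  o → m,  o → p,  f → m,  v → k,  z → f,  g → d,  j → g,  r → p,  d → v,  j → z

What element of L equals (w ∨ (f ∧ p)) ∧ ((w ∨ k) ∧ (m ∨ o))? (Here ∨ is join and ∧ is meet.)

w

f ∧ p = w
w ∨ w = w
w ∨ k = k
m ∨ o = m
k ∧ m = m
w ∧ m = w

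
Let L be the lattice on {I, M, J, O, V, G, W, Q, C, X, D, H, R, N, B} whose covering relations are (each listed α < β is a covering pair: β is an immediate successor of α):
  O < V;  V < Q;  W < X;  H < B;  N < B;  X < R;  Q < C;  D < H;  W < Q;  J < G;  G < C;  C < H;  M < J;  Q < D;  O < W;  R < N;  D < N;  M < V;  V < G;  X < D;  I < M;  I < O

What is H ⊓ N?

Common lower bounds of {H, N}: D, I, M, O, Q, V, W, X.
The greatest among these is D.

D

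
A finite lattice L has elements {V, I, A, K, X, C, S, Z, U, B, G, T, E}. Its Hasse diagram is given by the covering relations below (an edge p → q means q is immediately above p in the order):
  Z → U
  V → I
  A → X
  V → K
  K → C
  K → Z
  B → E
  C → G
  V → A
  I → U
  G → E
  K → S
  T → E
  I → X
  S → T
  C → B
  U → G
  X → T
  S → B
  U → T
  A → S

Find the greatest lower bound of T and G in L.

U

Common lower bounds of {T, G}: I, K, U, V, Z.
The greatest among these is U.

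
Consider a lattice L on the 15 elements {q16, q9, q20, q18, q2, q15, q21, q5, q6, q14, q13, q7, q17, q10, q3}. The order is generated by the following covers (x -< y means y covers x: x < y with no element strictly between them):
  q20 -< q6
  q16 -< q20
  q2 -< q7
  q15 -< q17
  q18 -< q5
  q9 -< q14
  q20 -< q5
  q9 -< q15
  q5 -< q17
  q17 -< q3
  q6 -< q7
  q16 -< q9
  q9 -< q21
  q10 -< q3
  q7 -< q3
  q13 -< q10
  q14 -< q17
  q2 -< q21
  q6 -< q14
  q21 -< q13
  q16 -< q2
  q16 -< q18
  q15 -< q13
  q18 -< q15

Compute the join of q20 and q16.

q20

Common upper bounds of {q20, q16}: q14, q17, q20, q3, q5, q6, q7.
The least among these is q20.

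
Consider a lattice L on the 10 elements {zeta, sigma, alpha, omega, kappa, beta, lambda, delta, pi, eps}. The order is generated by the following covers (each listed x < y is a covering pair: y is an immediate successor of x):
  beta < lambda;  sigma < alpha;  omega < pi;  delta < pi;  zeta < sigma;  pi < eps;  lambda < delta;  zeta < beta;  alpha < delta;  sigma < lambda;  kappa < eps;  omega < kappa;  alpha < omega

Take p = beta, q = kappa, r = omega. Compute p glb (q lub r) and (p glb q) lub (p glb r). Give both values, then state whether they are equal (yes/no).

zeta; zeta; yes

q lub r = kappa, so p glb (q lub r) = beta glb kappa = zeta.
p glb q = zeta and p glb r = zeta, so (p glb q) lub (p glb r) = zeta lub zeta = zeta.
Equal: yes.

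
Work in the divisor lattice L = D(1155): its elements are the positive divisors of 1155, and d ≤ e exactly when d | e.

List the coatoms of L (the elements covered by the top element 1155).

105, 165, 231, 385

The coatoms are exactly the elements covered by 1155: 105, 165, 231, 385.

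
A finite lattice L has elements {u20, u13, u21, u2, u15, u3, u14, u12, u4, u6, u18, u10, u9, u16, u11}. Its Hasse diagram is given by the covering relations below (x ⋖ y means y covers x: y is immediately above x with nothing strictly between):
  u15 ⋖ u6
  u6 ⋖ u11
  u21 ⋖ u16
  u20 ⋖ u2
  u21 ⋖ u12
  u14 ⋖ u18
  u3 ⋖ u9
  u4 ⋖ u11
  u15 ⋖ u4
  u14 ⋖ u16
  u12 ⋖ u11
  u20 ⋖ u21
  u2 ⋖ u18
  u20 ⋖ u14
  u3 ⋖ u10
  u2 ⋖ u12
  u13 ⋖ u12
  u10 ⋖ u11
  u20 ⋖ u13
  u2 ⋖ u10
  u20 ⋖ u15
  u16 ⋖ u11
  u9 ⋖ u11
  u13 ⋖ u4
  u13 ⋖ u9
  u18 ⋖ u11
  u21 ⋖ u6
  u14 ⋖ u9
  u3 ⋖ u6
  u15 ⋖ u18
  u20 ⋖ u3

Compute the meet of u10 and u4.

u20

Common lower bounds of {u10, u4}: u20.
The greatest among these is u20.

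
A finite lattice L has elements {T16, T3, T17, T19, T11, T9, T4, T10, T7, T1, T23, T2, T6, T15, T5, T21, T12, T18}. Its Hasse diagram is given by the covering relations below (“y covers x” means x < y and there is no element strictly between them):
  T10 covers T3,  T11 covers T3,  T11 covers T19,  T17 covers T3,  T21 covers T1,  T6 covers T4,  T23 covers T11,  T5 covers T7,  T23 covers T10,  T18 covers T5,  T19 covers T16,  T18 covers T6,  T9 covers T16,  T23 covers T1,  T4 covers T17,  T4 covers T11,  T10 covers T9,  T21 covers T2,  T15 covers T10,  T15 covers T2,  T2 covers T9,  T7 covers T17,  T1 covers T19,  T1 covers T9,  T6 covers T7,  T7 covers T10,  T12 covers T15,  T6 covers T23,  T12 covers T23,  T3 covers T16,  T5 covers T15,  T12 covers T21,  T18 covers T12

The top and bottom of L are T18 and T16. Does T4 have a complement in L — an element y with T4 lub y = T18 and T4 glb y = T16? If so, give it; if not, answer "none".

T2

Need y with T4 ∨ y = T18 and T4 ∧ y = T16.
Checking each element gives: T2.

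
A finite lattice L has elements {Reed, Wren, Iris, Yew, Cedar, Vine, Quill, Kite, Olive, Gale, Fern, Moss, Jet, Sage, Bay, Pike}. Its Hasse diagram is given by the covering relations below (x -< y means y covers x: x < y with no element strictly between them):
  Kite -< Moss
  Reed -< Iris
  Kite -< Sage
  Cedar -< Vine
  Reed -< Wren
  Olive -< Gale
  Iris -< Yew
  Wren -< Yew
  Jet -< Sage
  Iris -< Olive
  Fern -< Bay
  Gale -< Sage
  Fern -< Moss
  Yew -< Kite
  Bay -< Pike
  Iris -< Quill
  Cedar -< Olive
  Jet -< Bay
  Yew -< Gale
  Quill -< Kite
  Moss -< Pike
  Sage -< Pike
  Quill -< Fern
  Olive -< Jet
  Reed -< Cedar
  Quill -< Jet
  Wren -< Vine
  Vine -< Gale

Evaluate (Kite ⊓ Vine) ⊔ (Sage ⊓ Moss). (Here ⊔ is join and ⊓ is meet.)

Kite ∧ Vine = Wren
Sage ∧ Moss = Kite
Wren ∨ Kite = Kite

Kite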